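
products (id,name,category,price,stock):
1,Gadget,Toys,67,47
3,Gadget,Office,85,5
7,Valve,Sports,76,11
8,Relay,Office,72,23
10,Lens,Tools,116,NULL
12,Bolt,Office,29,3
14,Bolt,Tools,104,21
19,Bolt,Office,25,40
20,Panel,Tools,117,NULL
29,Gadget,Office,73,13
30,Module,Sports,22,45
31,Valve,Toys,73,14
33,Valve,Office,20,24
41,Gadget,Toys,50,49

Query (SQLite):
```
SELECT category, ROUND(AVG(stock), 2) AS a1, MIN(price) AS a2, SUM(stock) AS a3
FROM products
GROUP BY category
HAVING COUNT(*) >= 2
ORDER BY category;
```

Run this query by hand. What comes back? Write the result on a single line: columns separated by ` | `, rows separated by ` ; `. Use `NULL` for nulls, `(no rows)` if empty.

Group products by category.
Per group compute: ROUND(AVG(stock), 2), MIN(price), SUM(stock).
HAVING: drop groups with fewer than 2 rows.
  Office: ids {3, 8, 12, 19, 29, 33} → ROUND(AVG(stock), 2)=18, MIN(price)=20, SUM(stock)=108
  Sports: ids {7, 30} → ROUND(AVG(stock), 2)=28, MIN(price)=22, SUM(stock)=56
  Tools: ids {10, 14, 20} → ROUND(AVG(stock), 2)=21, MIN(price)=104, SUM(stock)=21
  Toys: ids {1, 31, 41} → ROUND(AVG(stock), 2)=36.67, MIN(price)=50, SUM(stock)=110

Office | 18 | 20 | 108 ; Sports | 28 | 22 | 56 ; Tools | 21 | 104 | 21 ; Toys | 36.67 | 50 | 110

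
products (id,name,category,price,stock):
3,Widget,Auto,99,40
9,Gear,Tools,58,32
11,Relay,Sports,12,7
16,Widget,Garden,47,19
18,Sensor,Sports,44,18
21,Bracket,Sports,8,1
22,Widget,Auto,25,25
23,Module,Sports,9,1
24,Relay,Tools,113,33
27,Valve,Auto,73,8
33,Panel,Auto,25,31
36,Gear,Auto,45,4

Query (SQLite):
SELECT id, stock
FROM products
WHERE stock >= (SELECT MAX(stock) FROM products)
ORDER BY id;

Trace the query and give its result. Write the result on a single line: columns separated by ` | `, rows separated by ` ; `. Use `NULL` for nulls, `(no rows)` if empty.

3 | 40

Scalar subquery: MAX(stock) over all products rows = 40.
Keep rows where stock >= that value.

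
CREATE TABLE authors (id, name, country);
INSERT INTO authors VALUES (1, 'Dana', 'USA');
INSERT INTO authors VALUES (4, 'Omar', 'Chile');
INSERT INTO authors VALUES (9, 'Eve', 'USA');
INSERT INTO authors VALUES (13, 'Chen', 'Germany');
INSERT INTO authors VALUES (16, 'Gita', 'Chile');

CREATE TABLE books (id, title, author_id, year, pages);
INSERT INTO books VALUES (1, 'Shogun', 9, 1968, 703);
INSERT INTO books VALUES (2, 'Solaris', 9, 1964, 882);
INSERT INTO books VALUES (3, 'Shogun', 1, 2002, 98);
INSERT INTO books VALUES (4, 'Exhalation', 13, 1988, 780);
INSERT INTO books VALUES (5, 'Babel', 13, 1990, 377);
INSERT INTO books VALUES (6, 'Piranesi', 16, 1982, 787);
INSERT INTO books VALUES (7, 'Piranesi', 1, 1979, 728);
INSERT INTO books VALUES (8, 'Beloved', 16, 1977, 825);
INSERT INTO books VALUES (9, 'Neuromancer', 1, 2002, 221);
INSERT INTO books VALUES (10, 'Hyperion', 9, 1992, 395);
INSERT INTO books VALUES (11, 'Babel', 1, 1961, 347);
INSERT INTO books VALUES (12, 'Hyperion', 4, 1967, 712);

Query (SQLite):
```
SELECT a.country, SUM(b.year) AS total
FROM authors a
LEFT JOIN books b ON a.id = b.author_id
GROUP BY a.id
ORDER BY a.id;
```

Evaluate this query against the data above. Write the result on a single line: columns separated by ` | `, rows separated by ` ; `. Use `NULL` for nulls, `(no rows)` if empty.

LEFT JOIN keeps every authors row; unmatched ones get NULL for books columns.
Group by authors.id and compute SUM(b.year). SUM over an all-NULL group is NULL.
  1: ids {3, 7, 9, 11} → SUM(b.year)=7944
  4: ids {12} → SUM(b.year)=1967
  9: ids {1, 2, 10} → SUM(b.year)=5924
  13: ids {4, 5} → SUM(b.year)=3978
  16: ids {6, 8} → SUM(b.year)=3959

USA | 7944 ; Chile | 1967 ; USA | 5924 ; Germany | 3978 ; Chile | 3959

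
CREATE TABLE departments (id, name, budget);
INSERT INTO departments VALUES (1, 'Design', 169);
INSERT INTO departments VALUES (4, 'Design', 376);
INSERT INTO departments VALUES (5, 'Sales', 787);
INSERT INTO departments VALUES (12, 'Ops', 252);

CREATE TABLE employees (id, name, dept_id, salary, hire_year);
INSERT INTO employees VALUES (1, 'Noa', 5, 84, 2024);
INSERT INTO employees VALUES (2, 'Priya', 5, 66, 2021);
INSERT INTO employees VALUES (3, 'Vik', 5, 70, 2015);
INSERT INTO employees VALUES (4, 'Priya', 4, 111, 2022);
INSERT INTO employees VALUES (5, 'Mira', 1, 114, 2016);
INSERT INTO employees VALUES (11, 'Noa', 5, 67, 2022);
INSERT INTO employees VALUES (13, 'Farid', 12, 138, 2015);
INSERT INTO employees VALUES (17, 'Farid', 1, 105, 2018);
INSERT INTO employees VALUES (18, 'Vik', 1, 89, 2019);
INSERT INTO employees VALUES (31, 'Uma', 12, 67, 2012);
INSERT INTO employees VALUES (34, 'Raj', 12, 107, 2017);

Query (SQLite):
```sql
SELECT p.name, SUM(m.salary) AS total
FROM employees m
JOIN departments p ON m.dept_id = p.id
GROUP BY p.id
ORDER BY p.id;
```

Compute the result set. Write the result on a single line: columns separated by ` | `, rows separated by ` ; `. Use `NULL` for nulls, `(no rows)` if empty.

Design | 308 ; Design | 111 ; Sales | 287 ; Ops | 312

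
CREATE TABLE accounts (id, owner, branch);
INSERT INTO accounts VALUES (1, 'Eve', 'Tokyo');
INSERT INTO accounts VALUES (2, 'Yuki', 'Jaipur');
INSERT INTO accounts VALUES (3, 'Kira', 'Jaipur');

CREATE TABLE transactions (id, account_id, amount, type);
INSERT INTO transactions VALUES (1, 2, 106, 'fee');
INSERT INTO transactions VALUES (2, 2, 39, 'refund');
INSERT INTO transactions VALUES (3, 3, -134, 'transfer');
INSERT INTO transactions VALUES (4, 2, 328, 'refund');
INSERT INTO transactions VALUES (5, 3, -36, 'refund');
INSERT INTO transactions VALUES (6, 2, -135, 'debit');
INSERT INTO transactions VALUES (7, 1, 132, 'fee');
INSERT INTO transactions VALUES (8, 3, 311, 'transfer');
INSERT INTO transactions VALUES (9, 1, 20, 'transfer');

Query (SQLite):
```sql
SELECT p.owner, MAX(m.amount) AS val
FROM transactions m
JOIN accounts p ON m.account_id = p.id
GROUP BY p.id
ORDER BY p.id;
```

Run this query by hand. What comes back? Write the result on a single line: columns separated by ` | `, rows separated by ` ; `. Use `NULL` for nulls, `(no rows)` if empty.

Join each transactions row to its accounts via account_id.
Group joined rows by accounts.id; compute MAX(m.amount) per group.
  1: ids {7, 9} → MAX(m.amount)=132
  2: ids {1, 2, 4, 6} → MAX(m.amount)=328
  3: ids {3, 5, 8} → MAX(m.amount)=311

Eve | 132 ; Yuki | 328 ; Kira | 311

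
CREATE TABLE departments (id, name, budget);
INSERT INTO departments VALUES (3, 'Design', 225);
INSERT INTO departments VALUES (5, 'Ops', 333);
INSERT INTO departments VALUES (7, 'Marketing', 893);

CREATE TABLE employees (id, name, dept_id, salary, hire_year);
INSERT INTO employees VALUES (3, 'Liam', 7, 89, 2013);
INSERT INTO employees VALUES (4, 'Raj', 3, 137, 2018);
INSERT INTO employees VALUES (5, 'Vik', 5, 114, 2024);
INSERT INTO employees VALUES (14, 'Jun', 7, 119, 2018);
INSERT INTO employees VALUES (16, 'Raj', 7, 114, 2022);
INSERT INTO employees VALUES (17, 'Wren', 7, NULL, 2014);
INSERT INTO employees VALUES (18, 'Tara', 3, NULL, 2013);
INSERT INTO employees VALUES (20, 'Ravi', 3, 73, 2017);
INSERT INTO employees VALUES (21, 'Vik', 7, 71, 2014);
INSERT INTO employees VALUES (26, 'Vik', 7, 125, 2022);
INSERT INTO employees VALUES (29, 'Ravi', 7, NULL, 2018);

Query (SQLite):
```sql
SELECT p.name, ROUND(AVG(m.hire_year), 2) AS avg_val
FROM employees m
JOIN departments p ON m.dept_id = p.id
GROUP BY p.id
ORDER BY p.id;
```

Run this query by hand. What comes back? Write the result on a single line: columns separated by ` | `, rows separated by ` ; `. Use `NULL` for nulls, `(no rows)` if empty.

Join each employees row to its departments via dept_id.
Group joined rows by departments.id; compute ROUND(AVG(m.hire_year), 2) per group.
  3: ids {4, 18, 20} → ROUND(AVG(m.hire_year), 2)=2016
  5: ids {5} → ROUND(AVG(m.hire_year), 2)=2024
  7: ids {3, 14, 16, 17, 21, 26, 29} → ROUND(AVG(m.hire_year), 2)=2017.29

Design | 2016 ; Ops | 2024 ; Marketing | 2017.29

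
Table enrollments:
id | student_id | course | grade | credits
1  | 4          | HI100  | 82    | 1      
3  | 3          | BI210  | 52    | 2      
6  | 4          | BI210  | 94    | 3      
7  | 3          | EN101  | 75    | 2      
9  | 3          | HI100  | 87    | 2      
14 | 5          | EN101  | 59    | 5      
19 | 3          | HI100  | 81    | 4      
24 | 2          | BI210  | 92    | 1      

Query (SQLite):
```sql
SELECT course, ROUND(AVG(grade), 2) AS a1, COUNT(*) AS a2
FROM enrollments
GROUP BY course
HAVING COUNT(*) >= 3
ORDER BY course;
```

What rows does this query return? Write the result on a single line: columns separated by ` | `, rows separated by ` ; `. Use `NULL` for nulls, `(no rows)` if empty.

Group enrollments by course.
Per group compute: ROUND(AVG(grade), 2), COUNT(*).
HAVING: drop groups with fewer than 3 rows.
  BI210: ids {3, 6, 24} → ROUND(AVG(grade), 2)=79.33, COUNT(*)=3
  EN101: ids {7, 14} → ROUND(AVG(grade), 2)=67, COUNT(*)=2
  HI100: ids {1, 9, 19} → ROUND(AVG(grade), 2)=83.33, COUNT(*)=3

BI210 | 79.33 | 3 ; HI100 | 83.33 | 3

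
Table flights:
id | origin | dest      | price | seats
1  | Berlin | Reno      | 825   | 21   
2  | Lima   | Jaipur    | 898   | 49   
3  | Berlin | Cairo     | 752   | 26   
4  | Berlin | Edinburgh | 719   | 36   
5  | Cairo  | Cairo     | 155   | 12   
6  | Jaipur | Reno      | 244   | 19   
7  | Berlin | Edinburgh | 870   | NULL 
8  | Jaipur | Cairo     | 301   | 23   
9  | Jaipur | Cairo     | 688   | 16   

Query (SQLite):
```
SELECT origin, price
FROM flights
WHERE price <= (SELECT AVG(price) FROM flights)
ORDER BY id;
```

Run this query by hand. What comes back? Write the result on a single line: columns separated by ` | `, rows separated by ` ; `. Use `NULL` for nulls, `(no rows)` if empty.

Scalar subquery: AVG(price) over all flights rows = 605.777778 (≈; comparison uses full precision).
Keep rows where price <= that value.

Cairo | 155 ; Jaipur | 244 ; Jaipur | 301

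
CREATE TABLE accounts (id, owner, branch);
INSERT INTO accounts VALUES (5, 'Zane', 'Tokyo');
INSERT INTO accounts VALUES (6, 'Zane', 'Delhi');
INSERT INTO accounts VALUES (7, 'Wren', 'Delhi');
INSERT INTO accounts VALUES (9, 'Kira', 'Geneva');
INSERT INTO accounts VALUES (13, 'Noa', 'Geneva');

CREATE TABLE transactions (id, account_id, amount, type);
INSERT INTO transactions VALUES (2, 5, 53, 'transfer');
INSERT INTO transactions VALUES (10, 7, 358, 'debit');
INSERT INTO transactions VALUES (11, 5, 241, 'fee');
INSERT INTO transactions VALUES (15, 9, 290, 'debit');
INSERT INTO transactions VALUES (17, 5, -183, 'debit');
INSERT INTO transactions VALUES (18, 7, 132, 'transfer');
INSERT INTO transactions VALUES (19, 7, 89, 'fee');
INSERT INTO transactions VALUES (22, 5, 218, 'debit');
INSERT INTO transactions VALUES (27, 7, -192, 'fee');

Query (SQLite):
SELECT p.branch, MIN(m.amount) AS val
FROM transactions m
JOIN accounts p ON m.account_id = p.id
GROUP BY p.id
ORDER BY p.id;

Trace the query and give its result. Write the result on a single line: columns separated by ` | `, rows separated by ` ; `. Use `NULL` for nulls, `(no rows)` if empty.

Tokyo | -183 ; Delhi | -192 ; Geneva | 290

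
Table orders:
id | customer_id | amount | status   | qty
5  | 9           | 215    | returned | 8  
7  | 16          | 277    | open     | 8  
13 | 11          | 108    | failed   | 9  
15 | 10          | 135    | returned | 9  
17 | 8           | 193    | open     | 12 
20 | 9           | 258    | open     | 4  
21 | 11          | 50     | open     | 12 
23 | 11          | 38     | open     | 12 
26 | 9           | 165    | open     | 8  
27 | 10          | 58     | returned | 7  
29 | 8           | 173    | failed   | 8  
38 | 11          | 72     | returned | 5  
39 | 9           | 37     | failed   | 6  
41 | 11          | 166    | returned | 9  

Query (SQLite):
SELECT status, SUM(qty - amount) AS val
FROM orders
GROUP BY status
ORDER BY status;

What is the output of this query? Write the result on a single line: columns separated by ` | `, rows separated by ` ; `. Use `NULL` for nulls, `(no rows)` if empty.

For each row compute qty - amount.
Group by status; take SUM of the expression per group.
  failed: ids {13, 29, 39} → SUM(qty - amount)=-295
  open: ids {7, 17, 20, 21, 23, 26} → SUM(qty - amount)=-925
  returned: ids {5, 15, 27, 38, 41} → SUM(qty - amount)=-608

failed | -295 ; open | -925 ; returned | -608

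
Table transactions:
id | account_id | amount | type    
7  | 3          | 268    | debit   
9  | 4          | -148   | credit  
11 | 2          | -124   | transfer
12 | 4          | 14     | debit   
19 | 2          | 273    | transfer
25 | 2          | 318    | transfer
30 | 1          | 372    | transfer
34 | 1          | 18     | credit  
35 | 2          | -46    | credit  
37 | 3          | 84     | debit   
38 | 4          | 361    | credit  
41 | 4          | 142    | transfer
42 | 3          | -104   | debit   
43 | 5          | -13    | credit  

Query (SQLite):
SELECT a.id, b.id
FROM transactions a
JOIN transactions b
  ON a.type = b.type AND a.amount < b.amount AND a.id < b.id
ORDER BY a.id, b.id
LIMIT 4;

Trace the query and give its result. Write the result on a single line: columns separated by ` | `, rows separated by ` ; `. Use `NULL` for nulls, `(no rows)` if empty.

9 | 34 ; 9 | 35 ; 9 | 38 ; 9 | 43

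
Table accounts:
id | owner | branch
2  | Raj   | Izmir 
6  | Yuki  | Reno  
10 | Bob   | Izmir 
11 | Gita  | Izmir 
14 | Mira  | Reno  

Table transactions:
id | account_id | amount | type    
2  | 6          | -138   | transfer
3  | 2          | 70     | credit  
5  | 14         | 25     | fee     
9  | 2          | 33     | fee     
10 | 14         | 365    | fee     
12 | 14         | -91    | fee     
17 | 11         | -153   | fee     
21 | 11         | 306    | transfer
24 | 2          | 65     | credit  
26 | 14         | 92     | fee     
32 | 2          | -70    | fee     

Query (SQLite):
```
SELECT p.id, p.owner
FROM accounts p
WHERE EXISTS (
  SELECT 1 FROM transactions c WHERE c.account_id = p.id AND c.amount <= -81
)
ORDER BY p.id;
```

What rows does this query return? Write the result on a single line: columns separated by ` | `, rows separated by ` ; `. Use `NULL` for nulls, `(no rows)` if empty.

For each accounts row, check whether any transactions with matching account_id has amount <= -81.
Keep rows where that is true.

6 | Yuki ; 11 | Gita ; 14 | Mira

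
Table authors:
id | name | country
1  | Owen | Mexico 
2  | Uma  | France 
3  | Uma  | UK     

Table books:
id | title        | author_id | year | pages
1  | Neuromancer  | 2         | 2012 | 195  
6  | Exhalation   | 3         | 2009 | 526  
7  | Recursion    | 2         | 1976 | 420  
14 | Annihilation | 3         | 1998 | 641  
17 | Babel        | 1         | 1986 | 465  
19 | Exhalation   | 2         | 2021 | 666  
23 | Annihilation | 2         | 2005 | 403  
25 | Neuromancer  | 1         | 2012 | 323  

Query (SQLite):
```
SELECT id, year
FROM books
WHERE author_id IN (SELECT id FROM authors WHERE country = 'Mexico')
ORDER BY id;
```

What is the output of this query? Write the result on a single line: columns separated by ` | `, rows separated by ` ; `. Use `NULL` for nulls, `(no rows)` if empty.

Inner query: authors.id where country = 'Mexico'.
Outer: keep books rows whose author_id is in that set.
Inner query → {1}

17 | 1986 ; 25 | 2012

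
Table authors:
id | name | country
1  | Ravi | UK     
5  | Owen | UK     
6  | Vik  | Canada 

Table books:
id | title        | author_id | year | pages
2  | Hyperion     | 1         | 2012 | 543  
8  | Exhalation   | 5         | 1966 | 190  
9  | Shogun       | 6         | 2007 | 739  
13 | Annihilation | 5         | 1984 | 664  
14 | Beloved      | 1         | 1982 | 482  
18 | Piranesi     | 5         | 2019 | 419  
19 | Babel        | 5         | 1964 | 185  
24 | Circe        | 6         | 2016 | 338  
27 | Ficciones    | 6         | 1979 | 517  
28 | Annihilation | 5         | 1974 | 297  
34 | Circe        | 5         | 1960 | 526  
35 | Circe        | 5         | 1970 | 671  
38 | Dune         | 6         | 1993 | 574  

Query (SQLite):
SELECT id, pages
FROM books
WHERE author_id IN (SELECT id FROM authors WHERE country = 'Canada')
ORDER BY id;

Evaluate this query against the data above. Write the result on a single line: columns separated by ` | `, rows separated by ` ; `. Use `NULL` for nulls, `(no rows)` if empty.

Inner query: authors.id where country = 'Canada'.
Outer: keep books rows whose author_id is in that set.
Inner query → {6}

9 | 739 ; 24 | 338 ; 27 | 517 ; 38 | 574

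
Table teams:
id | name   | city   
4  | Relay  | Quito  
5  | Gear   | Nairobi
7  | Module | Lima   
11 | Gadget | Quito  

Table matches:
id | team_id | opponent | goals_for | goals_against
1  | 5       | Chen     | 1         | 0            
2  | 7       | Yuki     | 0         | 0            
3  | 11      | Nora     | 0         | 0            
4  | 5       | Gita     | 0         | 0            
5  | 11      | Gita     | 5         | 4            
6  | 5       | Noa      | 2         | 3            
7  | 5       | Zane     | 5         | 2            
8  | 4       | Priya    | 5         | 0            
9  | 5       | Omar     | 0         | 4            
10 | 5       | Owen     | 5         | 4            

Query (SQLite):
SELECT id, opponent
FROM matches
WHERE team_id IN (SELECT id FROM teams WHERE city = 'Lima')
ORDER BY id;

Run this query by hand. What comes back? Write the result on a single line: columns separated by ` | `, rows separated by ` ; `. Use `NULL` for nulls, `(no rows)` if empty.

2 | Yuki

Inner query: teams.id where city = 'Lima'.
Outer: keep matches rows whose team_id is in that set.
Inner query → {7}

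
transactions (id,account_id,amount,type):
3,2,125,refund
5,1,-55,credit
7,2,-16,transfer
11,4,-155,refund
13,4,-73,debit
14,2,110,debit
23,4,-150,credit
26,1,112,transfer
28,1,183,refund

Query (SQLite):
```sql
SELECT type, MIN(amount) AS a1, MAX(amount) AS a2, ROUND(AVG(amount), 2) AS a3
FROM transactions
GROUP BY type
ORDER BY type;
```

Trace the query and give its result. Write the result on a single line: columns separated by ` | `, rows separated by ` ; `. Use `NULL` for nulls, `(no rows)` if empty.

Group transactions by type.
Per group compute: MIN(amount), MAX(amount), ROUND(AVG(amount), 2).
  credit: ids {5, 23} → MIN(amount)=-150, MAX(amount)=-55, ROUND(AVG(amount), 2)=-102.5
  debit: ids {13, 14} → MIN(amount)=-73, MAX(amount)=110, ROUND(AVG(amount), 2)=18.5
  refund: ids {3, 11, 28} → MIN(amount)=-155, MAX(amount)=183, ROUND(AVG(amount), 2)=51
  transfer: ids {7, 26} → MIN(amount)=-16, MAX(amount)=112, ROUND(AVG(amount), 2)=48

credit | -150 | -55 | -102.5 ; debit | -73 | 110 | 18.5 ; refund | -155 | 183 | 51 ; transfer | -16 | 112 | 48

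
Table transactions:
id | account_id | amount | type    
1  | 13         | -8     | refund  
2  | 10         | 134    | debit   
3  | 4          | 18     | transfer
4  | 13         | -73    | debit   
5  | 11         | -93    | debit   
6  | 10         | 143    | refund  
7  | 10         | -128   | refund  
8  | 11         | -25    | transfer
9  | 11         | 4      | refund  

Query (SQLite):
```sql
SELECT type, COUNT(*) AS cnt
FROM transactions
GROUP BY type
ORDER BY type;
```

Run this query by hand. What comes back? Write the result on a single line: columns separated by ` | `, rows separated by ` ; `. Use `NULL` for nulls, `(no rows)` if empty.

debit | 3 ; refund | 4 ; transfer | 2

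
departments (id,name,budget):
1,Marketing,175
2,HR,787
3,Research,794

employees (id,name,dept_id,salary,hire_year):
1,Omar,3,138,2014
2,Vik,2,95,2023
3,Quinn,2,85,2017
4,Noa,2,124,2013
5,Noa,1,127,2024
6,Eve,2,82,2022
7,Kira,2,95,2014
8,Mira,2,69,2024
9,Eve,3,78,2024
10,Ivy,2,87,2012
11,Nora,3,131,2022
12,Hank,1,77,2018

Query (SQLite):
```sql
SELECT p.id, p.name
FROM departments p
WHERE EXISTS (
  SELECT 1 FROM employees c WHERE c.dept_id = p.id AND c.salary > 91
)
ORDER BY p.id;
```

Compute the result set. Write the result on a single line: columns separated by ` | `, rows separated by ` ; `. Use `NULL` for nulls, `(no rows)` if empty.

For each departments row, check whether any employees with matching dept_id has salary > 91.
Keep rows where that is true.

1 | Marketing ; 2 | HR ; 3 | Research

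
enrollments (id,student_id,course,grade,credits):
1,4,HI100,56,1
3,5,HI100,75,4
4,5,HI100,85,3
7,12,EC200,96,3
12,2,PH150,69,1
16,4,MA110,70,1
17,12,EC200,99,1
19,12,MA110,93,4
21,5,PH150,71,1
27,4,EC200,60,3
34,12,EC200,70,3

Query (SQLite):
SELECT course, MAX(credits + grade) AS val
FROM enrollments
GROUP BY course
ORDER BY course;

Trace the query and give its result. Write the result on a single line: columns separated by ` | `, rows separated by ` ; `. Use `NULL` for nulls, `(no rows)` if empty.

For each row compute credits + grade.
Group by course; take MAX of the expression per group.
  EC200: ids {7, 17, 27, 34} → MAX(credits + grade)=100
  HI100: ids {1, 3, 4} → MAX(credits + grade)=88
  MA110: ids {16, 19} → MAX(credits + grade)=97
  PH150: ids {12, 21} → MAX(credits + grade)=72

EC200 | 100 ; HI100 | 88 ; MA110 | 97 ; PH150 | 72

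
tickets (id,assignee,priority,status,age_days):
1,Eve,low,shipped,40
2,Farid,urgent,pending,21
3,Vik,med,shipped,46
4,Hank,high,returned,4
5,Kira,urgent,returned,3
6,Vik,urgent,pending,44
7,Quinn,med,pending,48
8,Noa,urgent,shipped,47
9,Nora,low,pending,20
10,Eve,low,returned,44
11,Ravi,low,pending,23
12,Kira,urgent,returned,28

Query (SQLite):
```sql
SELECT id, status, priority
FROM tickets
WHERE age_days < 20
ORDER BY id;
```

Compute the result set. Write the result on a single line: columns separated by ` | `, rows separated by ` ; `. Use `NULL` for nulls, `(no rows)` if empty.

4 | returned | high ; 5 | returned | urgent

age_days < 20: ids {4, 5}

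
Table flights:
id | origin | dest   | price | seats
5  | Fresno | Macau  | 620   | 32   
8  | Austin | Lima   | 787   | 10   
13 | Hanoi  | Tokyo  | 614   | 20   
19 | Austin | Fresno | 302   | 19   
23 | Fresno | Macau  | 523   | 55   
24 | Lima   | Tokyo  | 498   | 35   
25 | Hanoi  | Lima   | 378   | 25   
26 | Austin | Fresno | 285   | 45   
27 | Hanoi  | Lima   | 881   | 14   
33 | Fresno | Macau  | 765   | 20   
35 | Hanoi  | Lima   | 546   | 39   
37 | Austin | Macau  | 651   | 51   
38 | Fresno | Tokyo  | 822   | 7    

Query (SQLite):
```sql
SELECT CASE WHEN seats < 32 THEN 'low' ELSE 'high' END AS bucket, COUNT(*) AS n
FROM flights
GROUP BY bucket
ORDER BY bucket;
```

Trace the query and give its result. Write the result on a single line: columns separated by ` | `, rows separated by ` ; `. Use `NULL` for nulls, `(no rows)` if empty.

high | 6 ; low | 7

Bucket rows by seats < 32 → 'low' else 'high'; count each bucket.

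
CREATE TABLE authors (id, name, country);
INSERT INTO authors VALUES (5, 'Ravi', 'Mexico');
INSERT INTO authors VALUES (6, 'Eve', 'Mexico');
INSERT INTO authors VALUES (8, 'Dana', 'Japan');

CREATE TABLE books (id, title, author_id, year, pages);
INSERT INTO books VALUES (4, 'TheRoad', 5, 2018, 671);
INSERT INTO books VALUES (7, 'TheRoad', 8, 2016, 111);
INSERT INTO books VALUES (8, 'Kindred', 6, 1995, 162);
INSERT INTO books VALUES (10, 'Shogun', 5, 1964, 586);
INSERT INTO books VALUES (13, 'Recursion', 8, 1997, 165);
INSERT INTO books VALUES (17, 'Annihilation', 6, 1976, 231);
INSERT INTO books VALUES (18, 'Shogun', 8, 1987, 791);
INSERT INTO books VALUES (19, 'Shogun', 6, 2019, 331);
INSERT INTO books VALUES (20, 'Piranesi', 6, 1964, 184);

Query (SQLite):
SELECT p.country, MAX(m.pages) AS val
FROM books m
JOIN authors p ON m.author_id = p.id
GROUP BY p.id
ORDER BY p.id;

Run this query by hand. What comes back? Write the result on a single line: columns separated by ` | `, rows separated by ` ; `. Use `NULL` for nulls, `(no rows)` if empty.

Mexico | 671 ; Mexico | 331 ; Japan | 791

Join each books row to its authors via author_id.
Group joined rows by authors.id; compute MAX(m.pages) per group.
  5: ids {4, 10} → MAX(m.pages)=671
  6: ids {8, 17, 19, 20} → MAX(m.pages)=331
  8: ids {7, 13, 18} → MAX(m.pages)=791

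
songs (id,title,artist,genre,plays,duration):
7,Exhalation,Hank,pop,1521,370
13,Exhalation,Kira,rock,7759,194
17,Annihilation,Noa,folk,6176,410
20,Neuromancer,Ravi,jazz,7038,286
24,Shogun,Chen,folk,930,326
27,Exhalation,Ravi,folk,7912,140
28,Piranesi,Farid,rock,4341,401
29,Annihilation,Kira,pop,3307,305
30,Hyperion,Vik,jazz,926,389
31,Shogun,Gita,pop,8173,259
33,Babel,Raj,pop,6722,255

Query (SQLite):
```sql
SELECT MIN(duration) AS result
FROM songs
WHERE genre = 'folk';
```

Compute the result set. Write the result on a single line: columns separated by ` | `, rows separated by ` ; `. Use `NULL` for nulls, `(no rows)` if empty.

140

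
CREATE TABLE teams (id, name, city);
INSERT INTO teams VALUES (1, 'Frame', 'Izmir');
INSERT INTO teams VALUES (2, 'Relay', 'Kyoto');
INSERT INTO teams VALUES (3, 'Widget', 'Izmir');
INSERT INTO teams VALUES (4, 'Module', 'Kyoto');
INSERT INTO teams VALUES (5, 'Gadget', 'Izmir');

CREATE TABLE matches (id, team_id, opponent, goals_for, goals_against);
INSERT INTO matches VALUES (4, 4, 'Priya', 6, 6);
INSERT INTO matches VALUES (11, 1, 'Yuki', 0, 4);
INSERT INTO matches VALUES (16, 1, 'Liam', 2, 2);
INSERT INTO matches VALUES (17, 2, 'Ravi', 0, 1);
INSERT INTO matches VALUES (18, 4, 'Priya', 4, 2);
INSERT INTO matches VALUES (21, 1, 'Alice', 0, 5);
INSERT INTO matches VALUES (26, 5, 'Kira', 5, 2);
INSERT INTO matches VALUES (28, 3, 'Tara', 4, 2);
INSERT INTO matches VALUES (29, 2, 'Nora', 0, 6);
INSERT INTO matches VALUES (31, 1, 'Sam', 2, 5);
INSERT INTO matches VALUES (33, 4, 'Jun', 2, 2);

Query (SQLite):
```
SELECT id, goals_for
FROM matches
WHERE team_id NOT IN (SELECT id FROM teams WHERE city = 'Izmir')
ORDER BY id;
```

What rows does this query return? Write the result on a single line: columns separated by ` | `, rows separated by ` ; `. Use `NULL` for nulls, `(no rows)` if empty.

Inner query: teams.id where city = 'Izmir'.
Outer: keep matches rows whose team_id is not in that set.
Inner query → {1, 3, 5}

4 | 6 ; 17 | 0 ; 18 | 4 ; 29 | 0 ; 33 | 2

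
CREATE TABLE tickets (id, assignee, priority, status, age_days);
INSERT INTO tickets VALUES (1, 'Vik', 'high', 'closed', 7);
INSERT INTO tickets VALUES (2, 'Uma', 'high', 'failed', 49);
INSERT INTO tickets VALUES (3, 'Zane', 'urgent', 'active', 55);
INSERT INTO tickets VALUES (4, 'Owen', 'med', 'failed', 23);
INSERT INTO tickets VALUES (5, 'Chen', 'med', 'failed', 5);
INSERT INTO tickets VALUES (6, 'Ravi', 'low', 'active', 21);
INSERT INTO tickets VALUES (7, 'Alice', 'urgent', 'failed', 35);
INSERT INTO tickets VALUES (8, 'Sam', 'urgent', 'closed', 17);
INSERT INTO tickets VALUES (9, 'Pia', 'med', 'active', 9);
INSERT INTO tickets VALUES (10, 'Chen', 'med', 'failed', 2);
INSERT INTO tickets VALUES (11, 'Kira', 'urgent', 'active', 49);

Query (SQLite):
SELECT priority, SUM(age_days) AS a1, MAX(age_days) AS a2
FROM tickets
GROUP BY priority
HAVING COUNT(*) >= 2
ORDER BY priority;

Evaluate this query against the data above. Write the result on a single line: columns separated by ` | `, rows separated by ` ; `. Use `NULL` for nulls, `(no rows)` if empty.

high | 56 | 49 ; med | 39 | 23 ; urgent | 156 | 55

Group tickets by priority.
Per group compute: SUM(age_days), MAX(age_days).
HAVING: drop groups with fewer than 2 rows.
  high: ids {1, 2} → SUM(age_days)=56, MAX(age_days)=49
  low: ids {6} → SUM(age_days)=21, MAX(age_days)=21
  med: ids {4, 5, 9, 10} → SUM(age_days)=39, MAX(age_days)=23
  urgent: ids {3, 7, 8, 11} → SUM(age_days)=156, MAX(age_days)=55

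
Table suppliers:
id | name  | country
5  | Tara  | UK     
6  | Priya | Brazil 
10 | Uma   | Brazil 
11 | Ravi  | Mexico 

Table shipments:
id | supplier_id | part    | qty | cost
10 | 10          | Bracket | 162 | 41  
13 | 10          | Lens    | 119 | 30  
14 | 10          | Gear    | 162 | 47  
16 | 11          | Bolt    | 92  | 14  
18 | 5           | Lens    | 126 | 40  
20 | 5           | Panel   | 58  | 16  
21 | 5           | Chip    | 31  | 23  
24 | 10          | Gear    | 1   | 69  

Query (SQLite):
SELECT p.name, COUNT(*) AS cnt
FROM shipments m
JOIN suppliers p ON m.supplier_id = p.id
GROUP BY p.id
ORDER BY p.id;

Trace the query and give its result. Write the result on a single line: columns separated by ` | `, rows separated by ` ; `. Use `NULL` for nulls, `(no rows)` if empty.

Join each shipments row to its suppliers via supplier_id.
Group joined rows by suppliers.id; compute COUNT(*) per group.
  5: ids {18, 20, 21} → COUNT(*)=3
  10: ids {10, 13, 14, 24} → COUNT(*)=4
  11: ids {16} → COUNT(*)=1

Tara | 3 ; Uma | 4 ; Ravi | 1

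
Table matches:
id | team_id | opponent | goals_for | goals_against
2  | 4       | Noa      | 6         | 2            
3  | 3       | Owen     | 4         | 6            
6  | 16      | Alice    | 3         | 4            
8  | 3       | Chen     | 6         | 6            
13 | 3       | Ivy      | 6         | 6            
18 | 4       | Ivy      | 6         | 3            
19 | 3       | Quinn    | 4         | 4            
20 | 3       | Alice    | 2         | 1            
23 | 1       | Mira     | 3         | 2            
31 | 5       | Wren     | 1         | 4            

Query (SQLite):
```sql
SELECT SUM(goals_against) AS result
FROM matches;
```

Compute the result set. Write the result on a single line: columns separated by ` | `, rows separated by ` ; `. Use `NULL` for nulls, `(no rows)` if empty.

All goals_against values: [2, 6, 4, 6, 6, 3, 4, 1, 2, 4].
SUM of non-NULL values = 38.

38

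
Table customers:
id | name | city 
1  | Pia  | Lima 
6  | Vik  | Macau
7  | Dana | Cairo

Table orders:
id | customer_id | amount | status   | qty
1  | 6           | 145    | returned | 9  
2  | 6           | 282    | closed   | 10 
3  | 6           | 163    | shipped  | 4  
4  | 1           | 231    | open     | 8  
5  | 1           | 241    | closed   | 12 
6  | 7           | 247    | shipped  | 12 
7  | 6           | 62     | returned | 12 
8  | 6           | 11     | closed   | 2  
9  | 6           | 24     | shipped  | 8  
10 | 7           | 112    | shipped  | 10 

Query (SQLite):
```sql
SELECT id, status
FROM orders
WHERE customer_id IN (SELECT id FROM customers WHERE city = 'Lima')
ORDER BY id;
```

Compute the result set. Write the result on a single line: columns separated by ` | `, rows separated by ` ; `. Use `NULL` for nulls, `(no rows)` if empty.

Inner query: customers.id where city = 'Lima'.
Outer: keep orders rows whose customer_id is in that set.
Inner query → {1}

4 | open ; 5 | closed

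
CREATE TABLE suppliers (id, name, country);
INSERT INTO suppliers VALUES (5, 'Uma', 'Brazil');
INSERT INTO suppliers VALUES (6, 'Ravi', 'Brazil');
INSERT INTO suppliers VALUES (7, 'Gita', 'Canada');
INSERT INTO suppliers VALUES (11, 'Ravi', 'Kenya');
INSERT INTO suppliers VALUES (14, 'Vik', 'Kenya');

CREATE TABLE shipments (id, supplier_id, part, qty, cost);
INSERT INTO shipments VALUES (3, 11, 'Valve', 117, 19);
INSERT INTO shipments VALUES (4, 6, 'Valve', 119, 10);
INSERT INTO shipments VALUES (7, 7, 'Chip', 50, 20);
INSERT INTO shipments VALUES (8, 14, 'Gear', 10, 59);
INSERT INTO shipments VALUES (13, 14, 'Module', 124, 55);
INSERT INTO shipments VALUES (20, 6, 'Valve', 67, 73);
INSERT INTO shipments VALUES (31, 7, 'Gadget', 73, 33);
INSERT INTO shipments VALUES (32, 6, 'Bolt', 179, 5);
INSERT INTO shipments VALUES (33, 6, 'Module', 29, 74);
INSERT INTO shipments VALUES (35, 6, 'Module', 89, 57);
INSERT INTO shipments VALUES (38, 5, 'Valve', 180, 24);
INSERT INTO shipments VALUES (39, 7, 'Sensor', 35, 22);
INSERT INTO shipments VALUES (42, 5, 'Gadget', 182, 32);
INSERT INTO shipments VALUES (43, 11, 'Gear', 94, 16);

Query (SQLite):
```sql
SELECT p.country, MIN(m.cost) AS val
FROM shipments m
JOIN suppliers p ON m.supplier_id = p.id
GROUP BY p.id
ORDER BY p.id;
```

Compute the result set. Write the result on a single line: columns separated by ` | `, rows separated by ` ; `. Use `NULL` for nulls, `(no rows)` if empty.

Join each shipments row to its suppliers via supplier_id.
Group joined rows by suppliers.id; compute MIN(m.cost) per group.
  5: ids {38, 42} → MIN(m.cost)=24
  6: ids {4, 20, 32, 33, 35} → MIN(m.cost)=5
  7: ids {7, 31, 39} → MIN(m.cost)=20
  11: ids {3, 43} → MIN(m.cost)=16
  14: ids {8, 13} → MIN(m.cost)=55

Brazil | 24 ; Brazil | 5 ; Canada | 20 ; Kenya | 16 ; Kenya | 55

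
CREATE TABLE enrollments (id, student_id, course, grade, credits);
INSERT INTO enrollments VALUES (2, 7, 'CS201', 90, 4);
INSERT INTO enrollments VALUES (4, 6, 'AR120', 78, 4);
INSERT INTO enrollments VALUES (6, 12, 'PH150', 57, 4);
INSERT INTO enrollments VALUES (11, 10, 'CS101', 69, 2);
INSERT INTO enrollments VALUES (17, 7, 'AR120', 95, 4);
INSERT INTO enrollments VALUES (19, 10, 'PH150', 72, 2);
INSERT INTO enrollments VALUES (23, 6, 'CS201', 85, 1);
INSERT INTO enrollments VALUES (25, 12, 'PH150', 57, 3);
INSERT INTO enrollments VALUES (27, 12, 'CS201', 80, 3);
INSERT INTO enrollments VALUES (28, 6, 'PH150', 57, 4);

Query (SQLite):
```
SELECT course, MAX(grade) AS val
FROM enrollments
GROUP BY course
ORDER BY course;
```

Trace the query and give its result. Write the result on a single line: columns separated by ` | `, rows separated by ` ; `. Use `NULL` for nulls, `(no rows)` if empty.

AR120 | 95 ; CS101 | 69 ; CS201 | 90 ; PH150 | 72

Partition enrollments by course; compute MAX(grade) within each group.
  AR120: ids {4, 17} → MAX(grade)=95
  CS101: ids {11} → MAX(grade)=69
  CS201: ids {2, 23, 27} → MAX(grade)=90
  PH150: ids {6, 19, 25, 28} → MAX(grade)=72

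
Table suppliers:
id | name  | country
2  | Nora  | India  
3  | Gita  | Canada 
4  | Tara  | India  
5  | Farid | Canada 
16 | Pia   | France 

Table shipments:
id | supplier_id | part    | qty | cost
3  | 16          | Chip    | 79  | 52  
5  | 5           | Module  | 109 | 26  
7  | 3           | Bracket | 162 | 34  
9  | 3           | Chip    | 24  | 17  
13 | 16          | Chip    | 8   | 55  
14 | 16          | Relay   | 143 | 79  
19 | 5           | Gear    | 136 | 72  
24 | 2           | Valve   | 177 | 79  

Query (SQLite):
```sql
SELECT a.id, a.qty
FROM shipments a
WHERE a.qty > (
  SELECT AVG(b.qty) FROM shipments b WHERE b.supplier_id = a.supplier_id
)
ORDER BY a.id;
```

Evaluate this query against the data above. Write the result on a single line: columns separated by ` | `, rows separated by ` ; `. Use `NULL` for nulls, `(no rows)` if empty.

3 | 79 ; 7 | 162 ; 14 | 143 ; 19 | 136

For each shipments row a, compute AVG(qty) over rows sharing a.supplier_id.
Keep row a if a.qty > that per-group AVG.
  supplier_id=2: AVG(qty) = 177.0
  supplier_id=3: AVG(qty) = 93.0
  supplier_id=5: AVG(qty) = 122.5
  supplier_id=16: AVG(qty) = 76.666667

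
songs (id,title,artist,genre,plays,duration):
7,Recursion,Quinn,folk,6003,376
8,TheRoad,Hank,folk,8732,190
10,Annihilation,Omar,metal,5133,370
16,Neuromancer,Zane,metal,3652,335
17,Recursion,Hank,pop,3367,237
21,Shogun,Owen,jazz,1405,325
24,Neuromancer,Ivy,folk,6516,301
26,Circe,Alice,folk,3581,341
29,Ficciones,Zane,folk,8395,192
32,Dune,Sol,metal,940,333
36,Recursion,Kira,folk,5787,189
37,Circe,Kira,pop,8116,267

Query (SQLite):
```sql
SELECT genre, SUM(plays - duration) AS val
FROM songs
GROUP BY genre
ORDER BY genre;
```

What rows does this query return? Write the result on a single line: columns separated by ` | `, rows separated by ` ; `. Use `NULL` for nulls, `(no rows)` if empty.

For each row compute plays - duration.
Group by genre; take SUM of the expression per group.
  folk: ids {7, 8, 24, 26, 29, 36} → SUM(plays - duration)=37425
  jazz: ids {21} → SUM(plays - duration)=1080
  metal: ids {10, 16, 32} → SUM(plays - duration)=8687
  pop: ids {17, 37} → SUM(plays - duration)=10979

folk | 37425 ; jazz | 1080 ; metal | 8687 ; pop | 10979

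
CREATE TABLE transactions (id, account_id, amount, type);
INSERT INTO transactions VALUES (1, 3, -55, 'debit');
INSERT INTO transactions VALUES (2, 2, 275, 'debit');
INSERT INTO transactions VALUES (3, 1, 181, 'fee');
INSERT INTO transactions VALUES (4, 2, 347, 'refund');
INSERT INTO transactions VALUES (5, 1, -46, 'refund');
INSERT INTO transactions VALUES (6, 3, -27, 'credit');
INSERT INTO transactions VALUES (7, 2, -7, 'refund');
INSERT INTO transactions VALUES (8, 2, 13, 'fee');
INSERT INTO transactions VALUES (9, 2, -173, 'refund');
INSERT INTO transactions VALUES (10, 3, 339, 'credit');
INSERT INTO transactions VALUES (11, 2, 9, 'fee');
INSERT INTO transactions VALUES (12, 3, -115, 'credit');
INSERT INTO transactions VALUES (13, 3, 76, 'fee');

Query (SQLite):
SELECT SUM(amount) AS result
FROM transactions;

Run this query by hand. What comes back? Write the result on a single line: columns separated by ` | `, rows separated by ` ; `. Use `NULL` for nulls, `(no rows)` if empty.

817

All amount values: [-55, 275, 181, 347, -46, -27, -7, 13, -173, 339, 9, -115, 76].
SUM of non-NULL values = 817.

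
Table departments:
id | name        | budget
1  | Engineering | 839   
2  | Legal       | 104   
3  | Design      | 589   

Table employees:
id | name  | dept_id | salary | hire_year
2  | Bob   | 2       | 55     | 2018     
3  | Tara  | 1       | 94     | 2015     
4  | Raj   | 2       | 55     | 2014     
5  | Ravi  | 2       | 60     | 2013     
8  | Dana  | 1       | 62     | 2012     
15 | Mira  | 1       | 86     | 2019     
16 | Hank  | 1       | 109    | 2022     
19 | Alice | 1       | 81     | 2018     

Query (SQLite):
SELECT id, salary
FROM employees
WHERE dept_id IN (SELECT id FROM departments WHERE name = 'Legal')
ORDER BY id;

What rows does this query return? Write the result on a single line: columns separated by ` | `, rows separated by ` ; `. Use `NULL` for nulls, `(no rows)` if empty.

2 | 55 ; 4 | 55 ; 5 | 60

Inner query: departments.id where name = 'Legal'.
Outer: keep employees rows whose dept_id is in that set.
Inner query → {2}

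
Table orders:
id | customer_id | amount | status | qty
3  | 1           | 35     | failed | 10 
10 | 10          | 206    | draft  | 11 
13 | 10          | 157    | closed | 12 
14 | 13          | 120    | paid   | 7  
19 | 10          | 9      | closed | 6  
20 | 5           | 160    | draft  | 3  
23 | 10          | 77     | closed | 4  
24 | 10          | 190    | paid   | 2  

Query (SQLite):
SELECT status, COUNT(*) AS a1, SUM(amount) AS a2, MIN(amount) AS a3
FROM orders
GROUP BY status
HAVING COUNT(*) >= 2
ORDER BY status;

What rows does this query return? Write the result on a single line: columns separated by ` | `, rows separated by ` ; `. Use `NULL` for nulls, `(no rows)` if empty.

closed | 3 | 243 | 9 ; draft | 2 | 366 | 160 ; paid | 2 | 310 | 120

Group orders by status.
Per group compute: COUNT(*), SUM(amount), MIN(amount).
HAVING: drop groups with fewer than 2 rows.
  closed: ids {13, 19, 23} → COUNT(*)=3, SUM(amount)=243, MIN(amount)=9
  draft: ids {10, 20} → COUNT(*)=2, SUM(amount)=366, MIN(amount)=160
  failed: ids {3} → COUNT(*)=1, SUM(amount)=35, MIN(amount)=35
  paid: ids {14, 24} → COUNT(*)=2, SUM(amount)=310, MIN(amount)=120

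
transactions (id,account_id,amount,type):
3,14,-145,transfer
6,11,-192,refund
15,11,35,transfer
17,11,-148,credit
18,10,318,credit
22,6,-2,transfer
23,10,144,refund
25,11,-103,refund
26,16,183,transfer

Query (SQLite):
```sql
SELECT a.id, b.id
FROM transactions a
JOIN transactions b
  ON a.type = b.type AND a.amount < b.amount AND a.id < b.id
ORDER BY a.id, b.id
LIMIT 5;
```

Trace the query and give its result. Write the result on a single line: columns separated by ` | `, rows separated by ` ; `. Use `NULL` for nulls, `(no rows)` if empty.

3 | 15 ; 3 | 22 ; 3 | 26 ; 6 | 23 ; 6 | 25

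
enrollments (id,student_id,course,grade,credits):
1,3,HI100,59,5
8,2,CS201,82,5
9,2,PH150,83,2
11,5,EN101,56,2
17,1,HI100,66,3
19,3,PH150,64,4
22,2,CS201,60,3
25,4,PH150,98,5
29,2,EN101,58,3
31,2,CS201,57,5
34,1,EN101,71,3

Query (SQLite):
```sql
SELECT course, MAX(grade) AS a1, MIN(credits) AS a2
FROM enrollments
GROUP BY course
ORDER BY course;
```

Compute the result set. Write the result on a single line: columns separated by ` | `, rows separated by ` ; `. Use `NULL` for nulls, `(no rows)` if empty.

CS201 | 82 | 3 ; EN101 | 71 | 2 ; HI100 | 66 | 3 ; PH150 | 98 | 2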